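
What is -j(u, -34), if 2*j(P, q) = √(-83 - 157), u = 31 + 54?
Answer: -2*I*√15 ≈ -7.746*I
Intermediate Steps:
u = 85
j(P, q) = 2*I*√15 (j(P, q) = √(-83 - 157)/2 = √(-240)/2 = (4*I*√15)/2 = 2*I*√15)
-j(u, -34) = -2*I*√15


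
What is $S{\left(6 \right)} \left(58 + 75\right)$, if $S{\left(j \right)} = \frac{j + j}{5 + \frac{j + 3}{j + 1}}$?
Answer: $\frac{2793}{11} \approx 253.91$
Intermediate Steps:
$S{\left(j \right)} = \frac{2 j}{5 + \frac{3 + j}{1 + j}}$
$S{\left(6 \right)} \left(58 + 75\right) = \frac{6 \left(1 + 6\right)}{4 + 3 \cdot 6} \left(58 + 75\right) = 6 \frac{1}{4 + 18} \cdot 7 \cdot 133 = 6 \cdot \frac{1}{22} \cdot 7 \cdot 133 = \frac{21}{11} \cdot 133 = \frac{2793}{11}$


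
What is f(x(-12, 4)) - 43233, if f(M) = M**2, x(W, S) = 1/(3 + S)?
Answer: -2118416/49 ≈ -43233.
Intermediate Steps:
f(x(-12, 4)) - 43233 = (1/(3 + 4))**2 - 43233 = (1/7)**2 - 43233 = 1/49 - 43233 = -2118416/49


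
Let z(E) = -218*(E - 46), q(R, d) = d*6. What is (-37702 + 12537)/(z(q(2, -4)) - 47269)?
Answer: 25165/32009 ≈ 0.78619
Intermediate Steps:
q(R, d) = 6*d
z(E) = 10028 - 218*E (z(E) = -218*(-46 + E) = 10028 - 218*E)
(-37702 + 12537)/(z(q(2, -4)) - 47269) = (-37702 + 12537)/((10028 - 1308*(-4)) - 47269) = -25165/((10028 - 218*(-24)) - 47269) = -25165/((10028 + 5232) - 47269) = -25165/(15260 - 47269) = -25165/(-32009) = -25165*(-1/32009) = 25165/32009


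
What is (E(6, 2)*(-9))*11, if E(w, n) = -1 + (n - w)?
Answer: 495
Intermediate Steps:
E(w, n) = -1 + n - w
(E(6, 2)*(-9))*11 = ((-1 + 2 - 1*6)*(-9))*11 = ((-1 + 2 - 6)*(-9))*11 = -5*(-9)*11 = 45*11 = 495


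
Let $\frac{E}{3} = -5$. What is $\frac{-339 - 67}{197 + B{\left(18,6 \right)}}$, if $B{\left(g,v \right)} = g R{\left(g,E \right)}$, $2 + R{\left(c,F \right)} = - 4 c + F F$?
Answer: $- \frac{406}{2915} \approx -0.13928$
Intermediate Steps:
$E = -15$ ($E = 3 \left(-5\right) = -15$)
$R{\left(c,F \right)} = -2 + F^{2} - 4 c$ ($R{\left(c,F \right)} = -2 + \left(- 4 c + F F\right) = -2 + \left(- 4 c + F^{2}\right) = -2 + \left(F^{2} - 4 c\right) = -2 + F^{2} - 4 c$)
$B{\left(g,v \right)} = g \left(223 - 4 g\right)$ ($B{\left(g,v \right)} = g \left(-2 + \left(-15\right)^{2} - 4 g\right) = g \left(-2 + 225 - 4 g\right) = g \left(223 - 4 g\right)$)
$\frac{-339 - 67}{197 + B{\left(18,6 \right)}} = \frac{-339 - 67}{197 + 18 \left(223 - 72\right)} = - \frac{406}{197 + 18 \left(223 - 72\right)} = - \frac{406}{197 + 18 \cdot 151} = - \frac{406}{197 + 2718} = - \frac{406}{2915}$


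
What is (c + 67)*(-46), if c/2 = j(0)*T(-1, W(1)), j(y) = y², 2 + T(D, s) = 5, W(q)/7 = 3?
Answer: -3082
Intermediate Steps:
W(q) = 21 (W(q) = 7*3 = 21)
T(D, s) = 3 (T(D, s) = -2 + 5 = 3)
c = 0 (c = 2*(0²*3) = 2*(0*3) = 2*0 = 0)
(c + 67)*(-46) = (0 + 67)*(-46) = 67*(-46) = -3082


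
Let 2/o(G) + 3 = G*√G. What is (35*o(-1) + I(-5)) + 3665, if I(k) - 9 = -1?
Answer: 3652 + 7*I ≈ 3652.0 + 7.0*I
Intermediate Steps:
o(G) = 2/(-3 + G^(3/2)) (o(G) = 2/(-3 + G*√G) = 2/(-3 + G^(3/2)))
I(k) = 8 (I(k) = 9 - 1 = 8)
(35*o(-1) + I(-5)) + 3665 = (35*(2/(-3 + (-1)^(3/2))) + 8) + 3665 = (35*(2/(-3 - I)) + 8) + 3665 = (35*(2*((-3 + I)/10)) + 8) + 3665 = (35*((-3 + I)/5) + 8) + 3665 = (7*(-3 + I) + 8) + 3665 = (8 + 7*(-3 + I)) + 3665 = 3673 + 7*(-3 + I)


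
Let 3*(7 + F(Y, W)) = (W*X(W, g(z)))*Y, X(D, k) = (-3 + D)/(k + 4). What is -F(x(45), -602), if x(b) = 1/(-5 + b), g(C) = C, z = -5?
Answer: 36505/12 ≈ 3042.1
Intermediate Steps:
X(D, k) = (-3 + D)/(4 + k)
F(Y, W) = -7 + W*Y*(3 - W)/3 (F(Y, W) = -7 + ((W*((-3 + W)/(4 - 5)))*Y)/3 = -7 + ((W*((-3 + W)/(-1)))*Y)/3 = -7 + ((W*(-(-3 + W)))*Y)/3 = -7 + ((W*(3 - W))*Y)/3 = -7 + (W*Y*(3 - W))/3 = -7 + W*Y*(3 - W)/3)
-F(x(45), -602) = -(-7 + (⅓)*(-602)*(3 - 1*(-602))/(-5 + 45)) = -(-7 + (⅓)*(-602)*(3 + 602)/40) = -(-7 + (⅓)*(-602)*(1/40)*605) = -(-7 - 36421/12) = -1*(-36505/12) = 36505/12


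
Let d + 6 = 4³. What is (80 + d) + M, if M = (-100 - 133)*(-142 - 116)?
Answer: 60252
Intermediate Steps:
d = 58 (d = -6 + 4³ = -6 + 64 = 58)
M = 60114 (M = -233*(-258) = 60114)
(80 + d) + M = (80 + 58) + 60114 = 138 + 60114 = 60252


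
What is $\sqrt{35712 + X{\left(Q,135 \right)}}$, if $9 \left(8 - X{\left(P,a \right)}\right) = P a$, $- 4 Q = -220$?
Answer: $\sqrt{34895} \approx 186.8$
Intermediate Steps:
$Q = 55$ ($Q = \left(- \frac{1}{4}\right) \left(-220\right) = 55$)
$X{\left(P,a \right)} = 8 - \frac{P a}{9}$
$\sqrt{35712 + X{\left(Q,135 \right)}} = \sqrt{35712 + \left(8 - \frac{55}{9} \cdot 135\right)} = \sqrt{35712 + \left(8 - 825\right)} = \sqrt{35712 - 817} = \sqrt{34895}$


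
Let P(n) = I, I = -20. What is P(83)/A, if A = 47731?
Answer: -20/47731 ≈ -0.00041902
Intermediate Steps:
P(n) = -20
P(83)/A = -20/47731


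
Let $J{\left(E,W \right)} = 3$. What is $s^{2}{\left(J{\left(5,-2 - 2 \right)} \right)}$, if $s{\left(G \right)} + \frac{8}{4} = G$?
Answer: $1$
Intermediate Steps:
$s{\left(G \right)} = -2 + G$
$s^{2}{\left(J{\left(5,-2 - 2 \right)} \right)} = \left(-2 + 3\right)^{2} = 1^{2} = 1$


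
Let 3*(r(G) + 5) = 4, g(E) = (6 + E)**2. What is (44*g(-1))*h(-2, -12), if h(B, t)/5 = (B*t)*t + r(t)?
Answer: -4812500/3 ≈ -1.6042e+6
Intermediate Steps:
r(G) = -11/3 (r(G) = -5 + (1/3)*4 = -5 + 4/3 = -11/3)
h(B, t) = -55/3 + 5*B*t**2 (h(B, t) = 5*((B*t)*t - 11/3) = 5*(B*t**2 - 11/3) = 5*(-11/3 + B*t**2) = -55/3 + 5*B*t**2)
(44*g(-1))*h(-2, -12) = (44*(6 - 1)**2)*(-55/3 + 5*(-2)*(-12)**2) = (44*5**2)*(-55/3 + 5*(-2)*144) = (44*25)*(-55/3 - 1440) = 1100*(-4375/3) = -4812500/3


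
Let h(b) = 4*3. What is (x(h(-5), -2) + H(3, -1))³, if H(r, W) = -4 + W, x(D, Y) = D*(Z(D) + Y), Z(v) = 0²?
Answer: -24389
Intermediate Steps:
Z(v) = 0
h(b) = 12
x(D, Y) = D*Y (x(D, Y) = D*(0 + Y) = D*Y)
(x(h(-5), -2) + H(3, -1))³ = (12*(-2) + (-4 - 1))³ = (-24 - 5)³ = (-29)³ = -24389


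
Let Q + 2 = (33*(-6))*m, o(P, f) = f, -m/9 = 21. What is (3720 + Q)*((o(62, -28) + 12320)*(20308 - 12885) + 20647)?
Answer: 3754607665820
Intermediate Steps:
m = -189 (m = -9*21 = -189)
Q = 37420 (Q = -2 + (33*(-6))*(-189) = -2 - 198*(-189) = -2 + 37422 = 37420)
(3720 + Q)*((o(62, -28) + 12320)*(20308 - 12885) + 20647) = (3720 + 37420)*((-28 + 12320)*(20308 - 12885) + 20647) = 41140*(12292*7423 + 20647) = 41140*(91243516 + 20647) = 41140*91264163 = 3754607665820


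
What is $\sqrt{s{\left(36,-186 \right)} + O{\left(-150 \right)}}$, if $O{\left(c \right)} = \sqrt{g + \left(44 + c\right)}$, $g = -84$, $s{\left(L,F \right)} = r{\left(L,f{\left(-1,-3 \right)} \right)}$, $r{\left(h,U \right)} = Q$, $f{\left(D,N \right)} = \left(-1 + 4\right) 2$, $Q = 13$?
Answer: $\sqrt{13 + i \sqrt{190}} \approx 3.9967 + 1.7244 i$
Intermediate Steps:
$f{\left(D,N \right)} = 6$ ($f{\left(D,N \right)} = 3 \cdot 2 = 6$)
$r{\left(h,U \right)} = 13$
$s{\left(L,F \right)} = 13$
$O{\left(c \right)} = \sqrt{-40 + c}$ ($O{\left(c \right)} = \sqrt{-84 + \left(44 + c\right)} = \sqrt{-40 + c}$)
$\sqrt{s{\left(36,-186 \right)} + O{\left(-150 \right)}} = \sqrt{13 + \sqrt{-40 - 150}} = \sqrt{13 + \sqrt{-190}} = \sqrt{13 + i \sqrt{190}}$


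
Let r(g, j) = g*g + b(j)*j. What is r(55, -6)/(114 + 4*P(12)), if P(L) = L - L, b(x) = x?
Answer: 3061/114 ≈ 26.851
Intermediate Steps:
P(L) = 0
r(g, j) = g**2 + j**2 (r(g, j) = g*g + j*j = g**2 + j**2)
r(55, -6)/(114 + 4*P(12)) = (55**2 + (-6)**2)/(114 + 4*0) = (3025 + 36)/(114 + 0) = 3061/114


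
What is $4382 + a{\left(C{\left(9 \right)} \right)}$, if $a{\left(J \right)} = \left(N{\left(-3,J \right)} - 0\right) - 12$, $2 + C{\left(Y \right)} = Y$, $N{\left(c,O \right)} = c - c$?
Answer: $4370$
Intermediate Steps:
$N{\left(c,O \right)} = 0$
$C{\left(Y \right)} = -2 + Y$
$a{\left(J \right)} = -12$ ($a{\left(J \right)} = \left(0 - 0\right) - 12 = \left(0 + 0\right) - 12 = 0 - 12 = -12$)
$4382 + a{\left(C{\left(9 \right)} \right)} = 4382 - 12 = 4370$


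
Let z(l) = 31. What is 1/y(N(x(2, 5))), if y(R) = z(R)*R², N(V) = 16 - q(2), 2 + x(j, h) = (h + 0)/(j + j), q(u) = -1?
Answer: 1/8959 ≈ 0.00011162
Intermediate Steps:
x(j, h) = -2 + h/(2*j) (x(j, h) = -2 + (h + 0)/(j + j) = -2 + h/((2*j)) = -2 + h*(1/(2*j)) = -2 + h/(2*j))
N(V) = 17 (N(V) = 16 - 1*(-1) = 16 + 1 = 17)
y(R) = 31*R²
1/y(N(x(2, 5))) = 1/(31*17²) = 1/(31*289) = 1/8959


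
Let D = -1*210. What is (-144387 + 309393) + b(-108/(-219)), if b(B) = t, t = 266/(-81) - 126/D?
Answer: 66826343/405 ≈ 1.6500e+5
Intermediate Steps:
D = -210
t = -1087/405 (t = 266/(-81) - 126/(-210) = 266*(-1/81) - 126*(-1/210) = -266/81 + 3/5 = -1087/405 ≈ -2.6840)
b(B) = -1087/405
(-144387 + 309393) + b(-108/(-219)) = (-144387 + 309393) - 1087/405 = 165006 - 1087/405 = 66826343/405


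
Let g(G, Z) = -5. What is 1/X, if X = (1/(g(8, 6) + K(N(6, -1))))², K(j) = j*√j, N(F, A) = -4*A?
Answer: 9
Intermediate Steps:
K(j) = j^(3/2)
X = ⅑ (X = (1/(-5 + (-4*(-1))^(3/2)))² = (1/(-5 + 4^(3/2)))² = (1/(-5 + 8))² = (1/3)² = (⅓)² = ⅑ ≈ 0.11111)
1/X = 1/(⅑) = 9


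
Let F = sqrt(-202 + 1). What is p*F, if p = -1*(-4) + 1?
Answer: 5*I*sqrt(201) ≈ 70.887*I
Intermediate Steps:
p = 5 (p = 4 + 1 = 5)
F = I*sqrt(201) (F = sqrt(-201) = I*sqrt(201) ≈ 14.177*I)
p*F = 5*(I*sqrt(201)) = 5*I*sqrt(201)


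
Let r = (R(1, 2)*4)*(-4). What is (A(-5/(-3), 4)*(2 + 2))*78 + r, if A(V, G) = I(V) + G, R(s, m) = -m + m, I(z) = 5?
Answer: 2808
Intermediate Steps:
R(s, m) = 0
A(V, G) = 5 + G
r = 0 (r = (0*4)*(-4) = 0*(-4) = 0)
(A(-5/(-3), 4)*(2 + 2))*78 + r = ((5 + 4)*(2 + 2))*78 + 0 = (9*4)*78 + 0 = 36*78 + 0 = 2808 + 0 = 2808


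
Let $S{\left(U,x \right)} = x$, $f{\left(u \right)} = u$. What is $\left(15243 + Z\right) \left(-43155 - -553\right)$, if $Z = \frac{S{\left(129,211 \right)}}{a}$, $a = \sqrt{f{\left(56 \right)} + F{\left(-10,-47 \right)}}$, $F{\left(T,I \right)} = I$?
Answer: $- \frac{1957135880}{3} \approx -6.5238 \cdot 10^{8}$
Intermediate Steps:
$a = 3$ ($a = \sqrt{56 - 47} = \sqrt{9} = 3$)
$Z = \frac{211}{3} \approx 70.333$
$\left(15243 + Z\right) \left(-43155 - -553\right) = \left(15243 + \frac{211}{3}\right) \left(-43155 - -553\right) = \frac{45940 \left(-43155 + 553\right)}{3} = \frac{45940}{3} \left(-42602\right) = - \frac{1957135880}{3}$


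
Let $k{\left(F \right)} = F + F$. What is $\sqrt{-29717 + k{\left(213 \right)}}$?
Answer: $i \sqrt{29291} \approx 171.15 i$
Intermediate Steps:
$k{\left(F \right)} = 2 F$
$\sqrt{-29717 + k{\left(213 \right)}} = \sqrt{-29717 + 2 \cdot 213} = \sqrt{-29717 + 426} = \sqrt{-29291} = i \sqrt{29291}$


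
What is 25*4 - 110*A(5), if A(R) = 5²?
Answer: -2650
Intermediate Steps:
A(R) = 25
25*4 - 110*A(5) = 25*4 - 110*25 = 100 - 2750 = -2650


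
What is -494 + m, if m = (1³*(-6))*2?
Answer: -506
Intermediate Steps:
m = -12 (m = (1*(-6))*2 = -6*2 = -12)
-494 + m = -494 - 12 = -506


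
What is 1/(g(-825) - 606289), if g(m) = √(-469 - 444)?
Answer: -606289/367586352434 - I*√913/367586352434 ≈ -1.6494e-6 - 8.2201e-11*I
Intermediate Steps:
g(m) = I*√913 (g(m) = √(-913) = I*√913)
1/(g(-825) - 606289) = 1/(I*√913 - 606289) = 1/(-606289 + I*√913)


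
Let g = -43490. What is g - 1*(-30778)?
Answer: -12712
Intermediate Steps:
g - 1*(-30778) = -43490 - 1*(-30778) = -43490 + 30778 = -12712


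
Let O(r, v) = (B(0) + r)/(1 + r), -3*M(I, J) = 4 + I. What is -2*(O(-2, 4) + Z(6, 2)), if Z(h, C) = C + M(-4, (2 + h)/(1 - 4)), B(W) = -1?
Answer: -10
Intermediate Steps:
M(I, J) = -4/3 - I/3 (M(I, J) = -(4 + I)/3 = -4/3 - I/3)
O(r, v) = (-1 + r)/(1 + r)
Z(h, C) = C (Z(h, C) = C + (-4/3 - ⅓*(-4)) = C + (-4/3 + 4/3) = C + 0 = C)
-2*(O(-2, 4) + Z(6, 2)) = -2*((-1 - 2)/(1 - 2) + 2) = -2*(-3/(-1) + 2) = -2*(-1*(-3) + 2) = -2*(3 + 2) = -2*5 = -10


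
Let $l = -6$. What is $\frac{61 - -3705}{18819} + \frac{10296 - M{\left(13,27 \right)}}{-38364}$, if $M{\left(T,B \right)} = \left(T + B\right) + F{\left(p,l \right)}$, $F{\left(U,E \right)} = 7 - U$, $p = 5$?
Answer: $- \frac{8081867}{120328686} \approx -0.067165$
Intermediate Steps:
$M{\left(T,B \right)} = 2 + B + T$ ($M{\left(T,B \right)} = \left(T + B\right) + \left(7 - 5\right) = \left(B + T\right) + \left(7 - 5\right) = \left(B + T\right) + 2 = 2 + B + T$)
$\frac{61 - -3705}{18819} + \frac{10296 - M{\left(13,27 \right)}}{-38364} = \frac{61 - -3705}{18819} + \frac{10296 - \left(2 + 27 + 13\right)}{-38364} = \left(61 + 3705\right) \frac{1}{18819} + \left(10296 - 42\right) \left(- \frac{1}{38364}\right) = 3766 \cdot \frac{1}{18819} + \left(10296 - 42\right) \left(- \frac{1}{38364}\right) = \frac{3766}{18819} + 10254 \left(- \frac{1}{38364}\right) = \frac{3766}{18819} - \frac{1709}{6394} = - \frac{8081867}{120328686}$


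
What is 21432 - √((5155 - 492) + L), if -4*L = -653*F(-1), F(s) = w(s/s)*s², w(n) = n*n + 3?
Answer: 21432 - 2*√1329 ≈ 21359.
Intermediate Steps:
w(n) = 3 + n² (w(n) = n² + 3 = 3 + n²)
F(s) = 4*s² (F(s) = (3 + (s/s)²)*s² = (3 + 1²)*s² = (3 + 1)*s² = 4*s²)
L = 653 (L = -(-653)*4*(-1)²/4 = -(-653)*4*1/4 = -(-653)*4/4 = -¼*(-2612) = 653)
21432 - √((5155 - 492) + L) = 21432 - √((5155 - 492) + 653) = 21432 - √(4663 + 653) = 21432 - √5316 = 21432 - 2*√1329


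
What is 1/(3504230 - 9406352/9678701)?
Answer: 9678701/33916384998878 ≈ 2.8537e-7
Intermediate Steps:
1/(3504230 - 9406352/9678701) = 1/(33916384998878/9678701) = 9678701/33916384998878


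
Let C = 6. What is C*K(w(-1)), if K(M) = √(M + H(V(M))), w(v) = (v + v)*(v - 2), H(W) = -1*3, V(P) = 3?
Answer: 6*√3 ≈ 10.392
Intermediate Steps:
H(W) = -3
w(v) = 2*v*(-2 + v) (w(v) = (2*v)*(-2 + v) = 2*v*(-2 + v))
K(M) = √(-3 + M) (K(M) = √(M - 3) = √(-3 + M))
C*K(w(-1)) = 6*√(-3 + 2*(-1)*(-2 - 1)) = 6*√(-3 + 2*(-1)*(-3)) = 6*√(-3 + 6) = 6*√3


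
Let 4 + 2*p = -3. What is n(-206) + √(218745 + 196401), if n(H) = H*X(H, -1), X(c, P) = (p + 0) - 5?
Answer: 1751 + √415146 ≈ 2395.3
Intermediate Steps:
p = -7/2 (p = -2 + (½)*(-3) = -2 - 3/2 = -7/2 ≈ -3.5000)
X(c, P) = -17/2 (X(c, P) = (-7/2 + 0) - 5 = -7/2 - 5 = -17/2)
n(H) = -17*H/2 (n(H) = H*(-17/2) = -17*H/2)
n(-206) + √(218745 + 196401) = -17/2*(-206) + √(218745 + 196401) = 1751 + √415146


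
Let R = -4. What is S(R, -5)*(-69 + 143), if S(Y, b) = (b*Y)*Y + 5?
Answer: -5550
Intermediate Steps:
S(Y, b) = 5 + b*Y² (S(Y, b) = (Y*b)*Y + 5 = b*Y² + 5 = 5 + b*Y²)
S(R, -5)*(-69 + 143) = (5 - 5*(-4)²)*(-69 + 143) = (5 - 5*16)*74 = (5 - 80)*74 = -75*74 = -5550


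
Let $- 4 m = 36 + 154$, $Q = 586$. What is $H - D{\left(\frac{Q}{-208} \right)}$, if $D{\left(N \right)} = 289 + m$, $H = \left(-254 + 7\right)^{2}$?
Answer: $\frac{121535}{2} \approx 60768.0$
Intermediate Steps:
$m = - \frac{95}{2}$ ($m = - \frac{36 + 154}{4} = \left(- \frac{1}{4}\right) 190 = - \frac{95}{2} \approx -47.5$)
$H = 61009$ ($H = \left(-247\right)^{2} = 61009$)
$D{\left(N \right)} = \frac{483}{2}$ ($D{\left(N \right)} = 289 - \frac{95}{2} = \frac{483}{2}$)
$H - D{\left(\frac{Q}{-208} \right)} = 61009 - \frac{483}{2} = \frac{121535}{2}$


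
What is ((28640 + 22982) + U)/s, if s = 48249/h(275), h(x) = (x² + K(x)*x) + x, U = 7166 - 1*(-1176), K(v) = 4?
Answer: 1539076000/16083 ≈ 95696.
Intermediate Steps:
U = 8342 (U = 7166 + 1176 = 8342)
h(x) = x² + 5*x (h(x) = (x² + 4*x) + x = x² + 5*x)
s = 48249/77000 (s = 48249/((275*(5 + 275))) = 48249/((275*280)) = 48249/77000 ≈ 0.62661)
((28640 + 22982) + U)/s = ((28640 + 22982) + 8342)/(48249/77000) = (51622 + 8342)*(77000/48249) = 59964*(77000/48249) = 1539076000/16083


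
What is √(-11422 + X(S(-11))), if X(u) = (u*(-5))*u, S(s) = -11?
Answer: I*√12027 ≈ 109.67*I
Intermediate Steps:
X(u) = -5*u² (X(u) = (-5*u)*u = -5*u²)
√(-11422 + X(S(-11))) = √(-11422 - 5*(-11)²) = √(-11422 - 5*121) = √(-11422 - 605) = √(-12027) = I*√12027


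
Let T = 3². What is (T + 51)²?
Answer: 3600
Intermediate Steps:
T = 9
(T + 51)² = (9 + 51)² = 60² = 3600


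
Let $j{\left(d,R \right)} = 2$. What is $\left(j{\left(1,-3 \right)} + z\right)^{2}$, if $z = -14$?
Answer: $144$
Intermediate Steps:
$\left(j{\left(1,-3 \right)} + z\right)^{2} = \left(2 - 14\right)^{2} = \left(-12\right)^{2} = 144$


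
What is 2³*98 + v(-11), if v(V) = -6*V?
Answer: 850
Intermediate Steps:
2³*98 + v(-11) = 2³*98 - 6*(-11) = 8*98 + 66 = 784 + 66 = 850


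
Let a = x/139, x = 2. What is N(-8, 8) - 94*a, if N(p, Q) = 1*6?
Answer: 646/139 ≈ 4.6475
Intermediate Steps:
N(p, Q) = 6
a = 2/139 ≈ 0.014388
N(-8, 8) - 94*a = 6 - 94*2/139 = 6 - 188/139 = 646/139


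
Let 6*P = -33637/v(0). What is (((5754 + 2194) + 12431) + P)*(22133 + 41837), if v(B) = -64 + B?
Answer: 251375648405/192 ≈ 1.3092e+9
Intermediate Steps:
P = 33637/384 (P = (-33637/(-64 + 0))/6 = (-33637/(-64))/6 = (-33637*(-1/64))/6 = (⅙)*(33637/64) = 33637/384 ≈ 87.596)
(((5754 + 2194) + 12431) + P)*(22133 + 41837) = (((5754 + 2194) + 12431) + 33637/384)*(22133 + 41837) = ((7948 + 12431) + 33637/384)*63970 = (20379 + 33637/384)*63970 = (7859173/384)*63970 = 251375648405/192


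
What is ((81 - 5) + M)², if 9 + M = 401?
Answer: 219024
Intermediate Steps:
M = 392 (M = -9 + 401 = 392)
((81 - 5) + M)² = ((81 - 5) + 392)² = (76 + 392)² = 468² = 219024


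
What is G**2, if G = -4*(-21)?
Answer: 7056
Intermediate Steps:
G = 84
G**2 = 84**2 = 7056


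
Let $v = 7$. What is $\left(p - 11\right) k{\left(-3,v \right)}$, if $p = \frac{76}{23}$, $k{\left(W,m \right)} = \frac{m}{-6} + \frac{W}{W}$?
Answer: $\frac{59}{46} \approx 1.2826$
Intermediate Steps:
$k{\left(W,m \right)} = 1 - \frac{m}{6}$ ($k{\left(W,m \right)} = m \left(- \frac{1}{6}\right) + 1 = - \frac{m}{6} + 1 = 1 - \frac{m}{6}$)
$p = \frac{76}{23}$ ($p = 76 \cdot \frac{1}{23} = \frac{76}{23} \approx 3.3043$)
$\left(p - 11\right) k{\left(-3,v \right)} = \left(\frac{76}{23} - 11\right) \left(1 - \frac{7}{6}\right) = - \frac{177 \left(1 - \frac{7}{6}\right)}{23} = \left(- \frac{177}{23}\right) \left(- \frac{1}{6}\right) = \frac{59}{46}$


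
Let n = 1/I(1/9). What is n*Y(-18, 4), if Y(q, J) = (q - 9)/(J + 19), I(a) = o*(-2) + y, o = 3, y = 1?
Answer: 27/115 ≈ 0.23478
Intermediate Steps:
I(a) = -5 (I(a) = 3*(-2) + 1 = -6 + 1 = -5)
Y(q, J) = (-9 + q)/(19 + J)
n = -⅕ (n = 1/(-5) = -⅕ ≈ -0.20000)
n*Y(-18, 4) = -(-9 - 18)/(5*(19 + 4)) = -(-27)/(5*23) = -(-27)/115 = -⅕*(-27/23) = 27/115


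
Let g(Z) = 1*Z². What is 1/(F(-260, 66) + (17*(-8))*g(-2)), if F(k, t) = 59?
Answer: -1/485 ≈ -0.0020619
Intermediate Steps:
g(Z) = Z²
1/(F(-260, 66) + (17*(-8))*g(-2)) = 1/(59 + (17*(-8))*(-2)²) = 1/(59 - 136*4) = 1/(59 - 544) = 1/(-485) = -1/485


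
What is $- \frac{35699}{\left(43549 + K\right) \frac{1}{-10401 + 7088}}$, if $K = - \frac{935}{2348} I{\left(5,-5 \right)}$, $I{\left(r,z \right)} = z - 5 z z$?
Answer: $\frac{138849903938}{51187301} \approx 2712.6$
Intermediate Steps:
$I{\left(r,z \right)} = z - 5 z^{2}$
$K = \frac{60775}{1174}$ ($K = - \frac{935}{2348} \left(- 5 \left(1 - -25\right)\right) = \left(-935\right) \frac{1}{2348} \left(- 5 \left(1 + 25\right)\right) = - \frac{935 \left(\left(-5\right) 26\right)}{2348} = \left(- \frac{935}{2348}\right) \left(-130\right) = \frac{60775}{1174} \approx 51.767$)
$- \frac{35699}{\left(43549 + K\right) \frac{1}{-10401 + 7088}} = - \frac{35699}{\left(43549 + \frac{60775}{1174}\right) \frac{1}{-10401 + 7088}} = - \frac{35699}{\frac{51187301}{1174} \frac{1}{-3313}} = - \frac{35699}{\frac{51187301}{1174} \left(- \frac{1}{3313}\right)} = - \frac{35699}{- \frac{51187301}{3889462}} = \left(-35699\right) \left(- \frac{3889462}{51187301}\right) = \frac{138849903938}{51187301}$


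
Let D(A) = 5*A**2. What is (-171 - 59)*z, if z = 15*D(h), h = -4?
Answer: -276000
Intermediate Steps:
z = 1200 (z = 15*(5*(-4)**2) = 15*(5*16) = 15*80 = 1200)
(-171 - 59)*z = (-171 - 59)*1200 = -230*1200 = -276000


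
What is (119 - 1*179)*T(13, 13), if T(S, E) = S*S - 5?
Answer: -9840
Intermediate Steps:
T(S, E) = -5 + S**2 (T(S, E) = S**2 - 5 = -5 + S**2)
(119 - 1*179)*T(13, 13) = (119 - 1*179)*(-5 + 13**2) = (119 - 179)*(-5 + 169) = -60*164 = -9840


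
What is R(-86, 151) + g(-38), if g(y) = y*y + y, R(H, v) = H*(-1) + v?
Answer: 1643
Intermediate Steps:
R(H, v) = v - H (R(H, v) = -H + v = v - H)
g(y) = y + y² (g(y) = y² + y = y + y²)
R(-86, 151) + g(-38) = (151 - 1*(-86)) - 38*(1 - 38) = (151 + 86) - 38*(-37) = 237 + 1406 = 1643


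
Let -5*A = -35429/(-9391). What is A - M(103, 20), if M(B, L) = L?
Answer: -974529/46955 ≈ -20.755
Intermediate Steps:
A = -35429/46955 (A = -(-35429)/(5*(-9391)) = -(-35429)*(-1)/(5*9391) = -⅕*35429/9391 = -35429/46955 ≈ -0.75453)
A - M(103, 20) = -35429/46955 - 1*20 = -35429/46955 - 20 = -974529/46955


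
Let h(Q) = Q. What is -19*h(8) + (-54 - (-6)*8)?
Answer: -158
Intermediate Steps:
-19*h(8) + (-54 - (-6)*8) = -19*8 + (-54 - (-6)*8) = -152 + (-54 - 1*(-48)) = -152 + (-54 + 48) = -152 - 6 = -158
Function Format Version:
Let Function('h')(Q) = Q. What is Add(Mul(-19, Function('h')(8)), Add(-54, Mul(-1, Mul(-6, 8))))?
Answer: -158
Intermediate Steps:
Add(Mul(-19, Function('h')(8)), Add(-54, Mul(-1, Mul(-6, 8)))) = Add(Mul(-19, 8), Add(-54, Mul(-1, Mul(-6, 8)))) = Add(-152, Add(-54, Mul(-1, -48))) = Add(-152, Add(-54, 48)) = Add(-152, -6) = -158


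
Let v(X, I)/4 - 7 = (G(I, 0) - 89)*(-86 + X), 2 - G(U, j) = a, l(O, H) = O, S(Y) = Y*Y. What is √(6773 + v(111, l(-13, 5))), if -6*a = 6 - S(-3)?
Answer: I*√1949 ≈ 44.147*I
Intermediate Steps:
S(Y) = Y²
a = ½ (a = -(6 - 1*(-3)²)/6 = -(6 - 1*9)/6 = -(6 - 9)/6 = -⅙*(-3) = ½ ≈ 0.50000)
G(U, j) = 3/2 (G(U, j) = 2 - 1*½ = 2 - ½ = 3/2)
v(X, I) = 30128 - 350*X (v(X, I) = 28 + 4*((3/2 - 89)*(-86 + X)) = 28 + 4*(-175*(-86 + X)/2) = 28 + 4*(7525 - 175*X/2) = 28 + (30100 - 350*X) = 30128 - 350*X)
√(6773 + v(111, l(-13, 5))) = √(6773 + (30128 - 350*111)) = √(6773 + (30128 - 38850)) = √(6773 - 8722) = √(-1949) = I*√1949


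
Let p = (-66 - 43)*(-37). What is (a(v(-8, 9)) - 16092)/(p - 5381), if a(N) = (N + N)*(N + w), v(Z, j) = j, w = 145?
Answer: 3330/337 ≈ 9.8813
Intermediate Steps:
a(N) = 2*N*(145 + N) (a(N) = (N + N)*(N + 145) = (2*N)*(145 + N) = 2*N*(145 + N))
p = 4033 (p = -109*(-37) = 4033)
(a(v(-8, 9)) - 16092)/(p - 5381) = (2*9*(145 + 9) - 16092)/(4033 - 5381) = (2*9*154 - 16092)/(-1348) = (2772 - 16092)*(-1/1348) = -13320*(-1/1348) = 3330/337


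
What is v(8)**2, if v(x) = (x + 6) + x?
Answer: 484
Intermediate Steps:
v(x) = 6 + 2*x (v(x) = (6 + x) + x = 6 + 2*x)
v(8)**2 = (6 + 2*8)**2 = (6 + 16)**2 = 22**2 = 484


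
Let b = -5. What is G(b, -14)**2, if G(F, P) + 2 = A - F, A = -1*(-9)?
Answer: 144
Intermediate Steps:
A = 9
G(F, P) = 7 - F (G(F, P) = -2 + (9 - F) = 7 - F)
G(b, -14)**2 = (7 - 1*(-5))**2 = (7 + 5)**2 = 12**2 = 144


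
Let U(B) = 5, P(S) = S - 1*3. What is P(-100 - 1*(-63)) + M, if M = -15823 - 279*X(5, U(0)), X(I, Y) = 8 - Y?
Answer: -16700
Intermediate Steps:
P(S) = -3 + S (P(S) = S - 3 = -3 + S)
M = -16660 (M = -15823 - 279*(8 - 1*5) = -15823 - 279*(8 - 5) = -15823 - 279*3 = -15823 - 1*837 = -15823 - 837 = -16660)
P(-100 - 1*(-63)) + M = (-3 + (-100 - 1*(-63))) - 16660 = (-3 + (-100 + 63)) - 16660 = (-3 - 37) - 16660 = -40 - 16660 = -16700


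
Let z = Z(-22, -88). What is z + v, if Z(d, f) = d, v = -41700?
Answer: -41722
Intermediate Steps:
z = -22
z + v = -22 - 41700 = -41722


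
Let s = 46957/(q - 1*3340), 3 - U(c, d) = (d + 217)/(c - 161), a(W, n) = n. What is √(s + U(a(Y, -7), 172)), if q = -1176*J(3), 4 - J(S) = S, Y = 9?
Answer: I*√45710809746/94836 ≈ 2.2544*I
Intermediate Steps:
J(S) = 4 - S
q = -1176 (q = -1176*(4 - 1*3) = -1176*(4 - 3) = -1176*1 = -1176)
U(c, d) = 3 - (217 + d)/(-161 + c) (U(c, d) = 3 - (d + 217)/(c - 161) = 3 - (217 + d)/(-161 + c))
s = -46957/4516 (s = 46957/(-1176 - 1*3340) = 46957/(-1176 - 3340) = 46957/(-4516) = 46957*(-1/4516) = -46957/4516 ≈ -10.398)
√(s + U(a(Y, -7), 172)) = √(-46957/4516 + (-700 - 1*172 + 3*(-7))/(-161 - 7)) = √(-46957/4516 + (-700 - 172 - 21)/(-168)) = √(-46957/4516 - 1/168*(-893)) = √(-46957/4516 + 893/168) = √(-963997/189672) = I*√45710809746/94836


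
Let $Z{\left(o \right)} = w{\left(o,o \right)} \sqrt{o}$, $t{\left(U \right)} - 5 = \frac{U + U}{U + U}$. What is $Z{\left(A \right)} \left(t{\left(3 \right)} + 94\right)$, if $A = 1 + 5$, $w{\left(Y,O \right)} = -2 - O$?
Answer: $- 800 \sqrt{6} \approx -1959.6$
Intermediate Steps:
$A = 6$
$t{\left(U \right)} = 6$ ($t{\left(U \right)} = 5 + \frac{U + U}{U + U} = 5 + \frac{2 U}{2 U} = 5 + 2 U \frac{1}{2 U} = 5 + 1 = 6$)
$Z{\left(o \right)} = \sqrt{o} \left(-2 - o\right)$ ($Z{\left(o \right)} = \left(-2 - o\right) \sqrt{o} = \sqrt{o} \left(-2 - o\right)$)
$Z{\left(A \right)} \left(t{\left(3 \right)} + 94\right) = \sqrt{6} \left(-2 - 6\right) \left(6 + 94\right) = \sqrt{6} \left(-2 - 6\right) 100 = \sqrt{6} \left(-8\right) 100 = - 8 \sqrt{6} \cdot 100 = - 800 \sqrt{6}$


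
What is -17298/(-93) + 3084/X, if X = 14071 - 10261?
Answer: 118624/635 ≈ 186.81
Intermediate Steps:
X = 3810
-17298/(-93) + 3084/X = -17298/(-93) + 3084/3810 = -17298*(-1/93) + 3084*(1/3810) = 186 + 514/635 = 118624/635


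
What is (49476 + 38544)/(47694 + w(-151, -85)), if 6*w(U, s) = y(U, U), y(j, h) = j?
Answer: 528120/286013 ≈ 1.8465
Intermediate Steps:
w(U, s) = U/6
(49476 + 38544)/(47694 + w(-151, -85)) = (49476 + 38544)/(47694 + (⅙)*(-151)) = 88020/(47694 - 151/6) = 88020/(286013/6) = 88020*(6/286013) = 528120/286013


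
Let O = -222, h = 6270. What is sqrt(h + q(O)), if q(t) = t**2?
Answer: sqrt(55554) ≈ 235.70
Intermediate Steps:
sqrt(h + q(O)) = sqrt(6270 + (-222)**2) = sqrt(6270 + 49284) = sqrt(55554)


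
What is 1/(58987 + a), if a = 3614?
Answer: 1/62601 ≈ 1.5974e-5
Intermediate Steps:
1/(58987 + a) = 1/(58987 + 3614) = 1/62601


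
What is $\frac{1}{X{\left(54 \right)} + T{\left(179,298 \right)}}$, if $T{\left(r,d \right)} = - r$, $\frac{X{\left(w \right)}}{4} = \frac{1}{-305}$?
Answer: $- \frac{305}{54599} \approx -0.0055862$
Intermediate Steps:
$X{\left(w \right)} = - \frac{4}{305}$ ($X{\left(w \right)} = \frac{4}{-305} = 4 \left(- \frac{1}{305}\right) = - \frac{4}{305}$)
$\frac{1}{X{\left(54 \right)} + T{\left(179,298 \right)}} = \frac{1}{- \frac{4}{305} - 179} = \frac{1}{- \frac{54599}{305}} = - \frac{305}{54599}$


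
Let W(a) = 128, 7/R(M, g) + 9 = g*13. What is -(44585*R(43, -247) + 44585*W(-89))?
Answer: -525024043/92 ≈ -5.7068e+6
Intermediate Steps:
R(M, g) = 7/(-9 + 13*g) (R(M, g) = 7/(-9 + g*13) = 7/(-9 + 13*g))
-(44585*R(43, -247) + 44585*W(-89)) = -(5706880 + 312095/(-9 + 13*(-247))) = -(5706880 + 312095/(-9 - 3211)) = -44585/(1/(128 + 7/(-3220))) = -44585/(1/(128 + 7*(-1/3220))) = -44585/(1/(128 - 1/460)) = -44585/(1/(58879/460)) = -44585/460/58879 = -44585*58879/460 = -525024043/92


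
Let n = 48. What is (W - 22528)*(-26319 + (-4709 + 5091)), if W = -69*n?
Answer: 670212080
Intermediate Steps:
W = -3312 (W = -69*48 = -3312)
(W - 22528)*(-26319 + (-4709 + 5091)) = (-3312 - 22528)*(-26319 + (-4709 + 5091)) = -25840*(-26319 + 382) = -25840*(-25937) = 670212080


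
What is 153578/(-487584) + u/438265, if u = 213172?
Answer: 18315697139/106845500880 ≈ 0.17142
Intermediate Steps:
153578/(-487584) + u/438265 = 153578/(-487584) + 213172/438265 = 153578*(-1/487584) + 213172*(1/438265) = -76789/243792 + 213172/438265 = 18315697139/106845500880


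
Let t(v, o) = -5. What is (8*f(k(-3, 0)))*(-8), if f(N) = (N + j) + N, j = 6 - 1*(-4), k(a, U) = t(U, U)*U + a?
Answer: -256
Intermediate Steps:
k(a, U) = a - 5*U (k(a, U) = -5*U + a = a - 5*U)
j = 10 (j = 6 + 4 = 10)
f(N) = 10 + 2*N (f(N) = (N + 10) + N = (10 + N) + N = 10 + 2*N)
(8*f(k(-3, 0)))*(-8) = (8*(10 + 2*(-3 - 5*0)))*(-8) = (8*(10 + 2*(-3 + 0)))*(-8) = (8*(10 + 2*(-3)))*(-8) = (8*(10 - 6))*(-8) = (8*4)*(-8) = 32*(-8) = -256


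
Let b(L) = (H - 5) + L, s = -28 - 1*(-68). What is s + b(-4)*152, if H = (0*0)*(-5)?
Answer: -1328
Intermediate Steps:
s = 40 (s = -28 + 68 = 40)
H = 0 (H = 0*(-5) = 0)
b(L) = -5 + L (b(L) = (0 - 5) + L = -5 + L)
s + b(-4)*152 = 40 + (-5 - 4)*152 = 40 - 9*152 = 40 - 1368 = -1328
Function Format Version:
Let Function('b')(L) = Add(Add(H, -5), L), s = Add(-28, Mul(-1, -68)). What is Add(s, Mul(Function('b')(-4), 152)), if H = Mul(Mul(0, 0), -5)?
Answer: -1328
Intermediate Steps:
s = 40 (s = Add(-28, 68) = 40)
H = 0 (H = Mul(0, -5) = 0)
Function('b')(L) = Add(-5, L) (Function('b')(L) = Add(Add(0, -5), L) = Add(-5, L))
Add(s, Mul(Function('b')(-4), 152)) = Add(40, Mul(Add(-5, -4), 152)) = Add(40, Mul(-9, 152)) = Add(40, -1368) = -1328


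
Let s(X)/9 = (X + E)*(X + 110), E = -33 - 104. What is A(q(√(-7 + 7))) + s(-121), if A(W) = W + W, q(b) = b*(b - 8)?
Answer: 25542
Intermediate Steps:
E = -137
q(b) = b*(-8 + b)
A(W) = 2*W
s(X) = 9*(-137 + X)*(110 + X) (s(X) = 9*((X - 137)*(X + 110)) = 9*((-137 + X)*(110 + X)) = 9*(-137 + X)*(110 + X))
A(q(√(-7 + 7))) + s(-121) = 2*(√(-7 + 7)*(-8 + √(-7 + 7))) + (-135630 - 243*(-121) + 9*(-121)²) = 2*(√0*(-8 + √0)) + (-135630 + 29403 + 9*14641) = 2*(0*(-8 + 0)) + (-135630 + 29403 + 131769) = 2*(0*(-8)) + 25542 = 2*0 + 25542 = 0 + 25542 = 25542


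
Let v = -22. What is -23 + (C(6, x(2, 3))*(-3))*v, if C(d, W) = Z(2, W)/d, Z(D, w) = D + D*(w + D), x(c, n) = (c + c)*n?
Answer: 307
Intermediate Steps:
x(c, n) = 2*c*n (x(c, n) = (2*c)*n = 2*c*n)
Z(D, w) = D + D*(D + w)
C(d, W) = (6 + 2*W)/d (C(d, W) = (2*(1 + 2 + W))/d = (2*(3 + W))/d = (6 + 2*W)/d)
-23 + (C(6, x(2, 3))*(-3))*v = -23 + ((2*(3 + 2*2*3)/6)*(-3))*(-22) = -23 + ((2*(⅙)*(3 + 12))*(-3))*(-22) = -23 + ((2*(⅙)*15)*(-3))*(-22) = -23 + (5*(-3))*(-22) = -23 - 15*(-22) = -23 + 330 = 307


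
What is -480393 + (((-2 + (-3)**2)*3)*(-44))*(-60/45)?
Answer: -479161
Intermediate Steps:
-480393 + (((-2 + (-3)**2)*3)*(-44))*(-60/45) = -480393 + (((-2 + 9)*3)*(-44))*(-60*1/45) = -480393 + ((7*3)*(-44))*(-4/3) = -480393 + (21*(-44))*(-4/3) = -480393 - 924*(-4/3) = -480393 + 1232 = -479161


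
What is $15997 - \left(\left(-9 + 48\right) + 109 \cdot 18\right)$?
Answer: $13996$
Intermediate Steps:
$15997 - \left(\left(-9 + 48\right) + 109 \cdot 18\right) = 15997 - \left(39 + 1962\right) = 15997 - 2001 = 13996$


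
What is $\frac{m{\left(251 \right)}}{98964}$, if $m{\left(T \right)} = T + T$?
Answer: $\frac{251}{49482} \approx 0.0050725$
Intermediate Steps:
$m{\left(T \right)} = 2 T$
$\frac{m{\left(251 \right)}}{98964} = \frac{2 \cdot 251}{98964} = 502 \cdot \frac{1}{98964} = \frac{251}{49482}$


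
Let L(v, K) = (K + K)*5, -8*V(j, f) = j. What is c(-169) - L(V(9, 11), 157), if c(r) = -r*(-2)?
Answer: -1908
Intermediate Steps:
c(r) = 2*r
V(j, f) = -j/8
L(v, K) = 10*K (L(v, K) = (2*K)*5 = 10*K)
c(-169) - L(V(9, 11), 157) = 2*(-169) - 10*157 = -338 - 1*1570 = -338 - 1570 = -1908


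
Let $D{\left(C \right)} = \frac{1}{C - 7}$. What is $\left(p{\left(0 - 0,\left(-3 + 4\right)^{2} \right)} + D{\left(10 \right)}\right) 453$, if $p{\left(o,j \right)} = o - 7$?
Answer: $-3020$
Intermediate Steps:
$p{\left(o,j \right)} = -7 + o$ ($p{\left(o,j \right)} = o - 7 = -7 + o$)
$D{\left(C \right)} = \frac{1}{-7 + C}$
$\left(p{\left(0 - 0,\left(-3 + 4\right)^{2} \right)} + D{\left(10 \right)}\right) 453 = \left(\left(-7 + \left(0 - 0\right)\right) + \frac{1}{-7 + 10}\right) 453 = \left(\left(-7 + \left(0 + 0\right)\right) + \frac{1}{3}\right) 453 = \left(\left(-7 + 0\right) + \frac{1}{3}\right) 453 = \left(-7 + \frac{1}{3}\right) 453 = \left(- \frac{20}{3}\right) 453 = -3020$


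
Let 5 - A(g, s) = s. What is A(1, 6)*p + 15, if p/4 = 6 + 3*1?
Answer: -21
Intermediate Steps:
A(g, s) = 5 - s
p = 36 (p = 4*(6 + 3*1) = 4*(6 + 3) = 4*9 = 36)
A(1, 6)*p + 15 = (5 - 1*6)*36 + 15 = (5 - 6)*36 + 15 = -1*36 + 15 = -36 + 15 = -21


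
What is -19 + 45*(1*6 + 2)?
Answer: 341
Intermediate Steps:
-19 + 45*(1*6 + 2) = -19 + 45*(6 + 2) = -19 + 45*8 = -19 + 360 = 341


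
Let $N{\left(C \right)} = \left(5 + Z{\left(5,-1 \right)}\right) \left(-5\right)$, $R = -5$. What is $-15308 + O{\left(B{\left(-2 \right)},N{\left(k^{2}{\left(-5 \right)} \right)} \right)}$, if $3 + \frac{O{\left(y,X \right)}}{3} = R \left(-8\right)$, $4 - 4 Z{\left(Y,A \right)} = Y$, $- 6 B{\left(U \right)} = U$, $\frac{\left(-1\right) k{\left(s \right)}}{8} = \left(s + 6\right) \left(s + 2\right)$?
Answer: $-15197$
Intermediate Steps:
$k{\left(s \right)} = - 8 \left(2 + s\right) \left(6 + s\right)$ ($k{\left(s \right)} = - 8 \left(s + 6\right) \left(s + 2\right) = - 8 \left(6 + s\right) \left(2 + s\right) = - 8 \left(2 + s\right) \left(6 + s\right)$)
$B{\left(U \right)} = - \frac{U}{6}$
$Z{\left(Y,A \right)} = 1 - \frac{Y}{4}$
$N{\left(C \right)} = - \frac{95}{4}$ ($N{\left(C \right)} = \left(5 + \left(1 - \frac{5}{4}\right)\right) \left(-5\right) = \left(5 - \frac{1}{4}\right) \left(-5\right) = \frac{19}{4} \left(-5\right) = - \frac{95}{4}$)
$O{\left(y,X \right)} = 111$ ($O{\left(y,X \right)} = -9 + 3 \left(\left(-5\right) \left(-8\right)\right) = -9 + 3 \cdot 40 = -9 + 120 = 111$)
$-15308 + O{\left(B{\left(-2 \right)},N{\left(k^{2}{\left(-5 \right)} \right)} \right)} = -15308 + 111 = -15197$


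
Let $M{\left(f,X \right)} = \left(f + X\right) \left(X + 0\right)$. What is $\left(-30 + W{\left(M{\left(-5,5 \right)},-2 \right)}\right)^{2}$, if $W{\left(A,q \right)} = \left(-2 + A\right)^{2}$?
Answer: $676$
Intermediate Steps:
$M{\left(f,X \right)} = X \left(X + f\right)$ ($M{\left(f,X \right)} = \left(X + f\right) X = X \left(X + f\right)$)
$\left(-30 + W{\left(M{\left(-5,5 \right)},-2 \right)}\right)^{2} = \left(-30 + \left(-2 + 5 \left(5 - 5\right)\right)^{2}\right)^{2} = \left(-30 + \left(-2 + 5 \cdot 0\right)^{2}\right)^{2} = \left(-30 + \left(-2 + 0\right)^{2}\right)^{2} = \left(-30 + \left(-2\right)^{2}\right)^{2} = \left(-30 + 4\right)^{2} = \left(-26\right)^{2} = 676$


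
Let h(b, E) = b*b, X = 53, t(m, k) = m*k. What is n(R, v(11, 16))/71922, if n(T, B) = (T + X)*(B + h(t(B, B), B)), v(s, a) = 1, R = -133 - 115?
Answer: -65/11987 ≈ -0.0054225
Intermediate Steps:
R = -248
t(m, k) = k*m
h(b, E) = b²
n(T, B) = (53 + T)*(B + B⁴) (n(T, B) = (T + 53)*(B + (B*B)²) = (53 + T)*(B + (B²)²) = (53 + T)*(B + B⁴))
n(R, v(11, 16))/71922 = (1*(53 - 248 + 53*1³ - 248*1³))/71922 = (1*(53 - 248 + 53*1 - 248*1))*(1/71922) = (1*(53 - 248 + 53 - 248))*(1/71922) = (1*(-390))*(1/71922) = -390*1/71922 = -65/11987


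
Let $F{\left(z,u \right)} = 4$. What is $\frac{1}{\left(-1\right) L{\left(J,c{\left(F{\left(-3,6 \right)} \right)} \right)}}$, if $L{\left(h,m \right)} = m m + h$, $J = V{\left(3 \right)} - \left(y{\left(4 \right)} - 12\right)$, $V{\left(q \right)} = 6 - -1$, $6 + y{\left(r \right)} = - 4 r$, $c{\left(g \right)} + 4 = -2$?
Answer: $- \frac{1}{77} \approx -0.012987$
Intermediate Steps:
$c{\left(g \right)} = -6$ ($c{\left(g \right)} = -4 - 2 = -6$)
$y{\left(r \right)} = -6 - 4 r$
$V{\left(q \right)} = 7$ ($V{\left(q \right)} = 6 + 1 = 7$)
$J = 41$ ($J = 7 - \left(\left(-6 - 16\right) - 12\right) = 7 - \left(-22 - 12\right) = 7 - -34 = 7 + 34 = 41$)
$L{\left(h,m \right)} = h + m^{2}$ ($L{\left(h,m \right)} = m^{2} + h = h + m^{2}$)
$\frac{1}{\left(-1\right) L{\left(J,c{\left(F{\left(-3,6 \right)} \right)} \right)}} = \frac{1}{\left(-1\right) \left(41 + \left(-6\right)^{2}\right)} = \frac{1}{\left(-1\right) \left(41 + 36\right)} = \frac{1}{\left(-1\right) 77} = \frac{1}{-77} = - \frac{1}{77}$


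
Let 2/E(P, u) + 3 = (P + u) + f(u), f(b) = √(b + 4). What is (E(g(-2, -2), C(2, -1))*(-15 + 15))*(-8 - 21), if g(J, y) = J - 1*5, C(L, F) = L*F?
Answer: 0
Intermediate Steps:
C(L, F) = F*L
f(b) = √(4 + b)
g(J, y) = -5 + J (g(J, y) = J - 5 = -5 + J)
E(P, u) = 2/(-3 + P + u + √(4 + u)) (E(P, u) = 2/(-3 + ((P + u) + √(4 + u))) = 2/(-3 + (P + u + √(4 + u))) = 2/(-3 + P + u + √(4 + u)))
(E(g(-2, -2), C(2, -1))*(-15 + 15))*(-8 - 21) = ((2/(-3 + (-5 - 2) - 1*2 + √(4 - 1*2)))*(-15 + 15))*(-8 - 21) = ((2/(-3 - 7 - 2 + √(4 - 2)))*0)*(-29) = ((2/(-3 - 7 - 2 + √2))*0)*(-29) = ((2/(-12 + √2))*0)*(-29) = 0*(-29) = 0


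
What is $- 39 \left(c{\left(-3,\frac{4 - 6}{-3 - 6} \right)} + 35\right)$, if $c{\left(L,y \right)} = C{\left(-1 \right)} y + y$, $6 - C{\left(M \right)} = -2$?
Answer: $-1443$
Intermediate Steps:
$C{\left(M \right)} = 8$ ($C{\left(M \right)} = 6 - -2 = 6 + 2 = 8$)
$c{\left(L,y \right)} = 9 y$ ($c{\left(L,y \right)} = 8 y + y = 9 y$)
$- 39 \left(c{\left(-3,\frac{4 - 6}{-3 - 6} \right)} + 35\right) = - 39 \left(9 \frac{4 - 6}{-3 - 6} + 35\right) = - 39 \left(9 \left(- \frac{2}{-9}\right) + 35\right) = - 39 \left(9 \left(\left(-2\right) \left(- \frac{1}{9}\right)\right) + 35\right) = - 39 \left(9 \cdot \frac{2}{9} + 35\right) = - 39 \left(2 + 35\right) = \left(-39\right) 37 = -1443$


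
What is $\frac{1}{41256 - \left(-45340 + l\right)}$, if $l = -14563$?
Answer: $\frac{1}{101159} \approx 9.8854 \cdot 10^{-6}$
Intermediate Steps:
$\frac{1}{41256 - \left(-45340 + l\right)} = \frac{1}{41256 + \left(45340 - -14563\right)} = \frac{1}{41256 + \left(45340 + 14563\right)} = \frac{1}{41256 + 59903} = \frac{1}{101159}$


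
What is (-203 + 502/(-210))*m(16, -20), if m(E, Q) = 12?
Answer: -86264/35 ≈ -2464.7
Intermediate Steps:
(-203 + 502/(-210))*m(16, -20) = (-203 + 502/(-210))*12 = (-203 + 502*(-1/210))*12 = (-203 - 251/105)*12 = -21566/105*12 = -86264/35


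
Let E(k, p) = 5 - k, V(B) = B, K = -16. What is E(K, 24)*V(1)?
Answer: 21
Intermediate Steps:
E(K, 24)*V(1) = (5 - 1*(-16))*1 = (5 + 16)*1 = 21*1 = 21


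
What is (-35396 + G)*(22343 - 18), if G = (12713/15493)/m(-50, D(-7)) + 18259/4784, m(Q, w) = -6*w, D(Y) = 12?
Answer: -527069837302759675/667066608 ≈ -7.9013e+8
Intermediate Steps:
G = 2538377809/667066608 (G = (12713/15493)/((-6*12)) + 18259/4784 = (12713*(1/15493))/(-72) + 18259*(1/4784) = (12713/15493)*(-1/72) + 18259/4784 = -12713/1115496 + 18259/4784 = 2538377809/667066608 ≈ 3.8053)
(-35396 + G)*(22343 - 18) = (-35396 + 2538377809/667066608)*(22343 - 18) = -23608951278959/667066608*22325 = -527069837302759675/667066608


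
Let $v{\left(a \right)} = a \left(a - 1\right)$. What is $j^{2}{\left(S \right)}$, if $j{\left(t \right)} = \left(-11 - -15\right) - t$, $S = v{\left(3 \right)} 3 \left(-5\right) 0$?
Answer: $16$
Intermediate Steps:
$v{\left(a \right)} = a \left(-1 + a\right)$
$S = 0$ ($S = 3 \left(-1 + 3\right) 3 \left(-5\right) 0 = 3 \cdot 2 \left(\left(-15\right) 0\right) = 6 \cdot 0 = 0$)
$j{\left(t \right)} = 4 - t$ ($j{\left(t \right)} = \left(-11 + 15\right) - t = 4 - t$)
$j^{2}{\left(S \right)} = \left(4 - 0\right)^{2} = \left(4 + 0\right)^{2} = 4^{2} = 16$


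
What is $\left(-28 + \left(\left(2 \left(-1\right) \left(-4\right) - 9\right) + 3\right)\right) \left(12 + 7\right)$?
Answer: $-494$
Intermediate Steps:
$\left(-28 + \left(\left(2 \left(-1\right) \left(-4\right) - 9\right) + 3\right)\right) \left(12 + 7\right) = \left(-28 + \left(\left(\left(-2\right) \left(-4\right) - 9\right) + 3\right)\right) 19 = \left(-28 + \left(\left(8 - 9\right) + 3\right)\right) 19 = \left(-28 + \left(-1 + 3\right)\right) 19 = \left(-28 + 2\right) 19 = \left(-26\right) 19 = -494$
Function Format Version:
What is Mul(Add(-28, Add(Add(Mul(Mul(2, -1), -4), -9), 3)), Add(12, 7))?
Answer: -494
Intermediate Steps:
Mul(Add(-28, Add(Add(Mul(Mul(2, -1), -4), -9), 3)), Add(12, 7)) = Mul(Add(-28, Add(Add(Mul(-2, -4), -9), 3)), 19) = Mul(Add(-28, Add(Add(8, -9), 3)), 19) = Mul(Add(-28, Add(-1, 3)), 19) = Mul(Add(-28, 2), 19) = Mul(-26, 19) = -494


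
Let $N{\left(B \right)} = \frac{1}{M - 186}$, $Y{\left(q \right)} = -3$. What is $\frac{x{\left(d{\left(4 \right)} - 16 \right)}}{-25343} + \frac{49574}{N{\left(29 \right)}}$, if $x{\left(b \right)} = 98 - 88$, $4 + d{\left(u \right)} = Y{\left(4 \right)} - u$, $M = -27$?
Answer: $- \frac{267603376876}{25343} \approx -1.0559 \cdot 10^{7}$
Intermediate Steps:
$N{\left(B \right)} = - \frac{1}{213}$ ($N{\left(B \right)} = \frac{1}{-27 - 186} = \frac{1}{-213} = - \frac{1}{213}$)
$d{\left(u \right)} = -7 - u$ ($d{\left(u \right)} = -4 - \left(3 + u\right) = -7 - u$)
$x{\left(b \right)} = 10$ ($x{\left(b \right)} = 98 - 88 = 10$)
$\frac{x{\left(d{\left(4 \right)} - 16 \right)}}{-25343} + \frac{49574}{N{\left(29 \right)}} = \frac{10}{-25343} + \frac{49574}{- \frac{1}{213}} = 10 \left(- \frac{1}{25343}\right) + 49574 \left(-213\right) = - \frac{10}{25343} - 10559262 = - \frac{267603376876}{25343}$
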